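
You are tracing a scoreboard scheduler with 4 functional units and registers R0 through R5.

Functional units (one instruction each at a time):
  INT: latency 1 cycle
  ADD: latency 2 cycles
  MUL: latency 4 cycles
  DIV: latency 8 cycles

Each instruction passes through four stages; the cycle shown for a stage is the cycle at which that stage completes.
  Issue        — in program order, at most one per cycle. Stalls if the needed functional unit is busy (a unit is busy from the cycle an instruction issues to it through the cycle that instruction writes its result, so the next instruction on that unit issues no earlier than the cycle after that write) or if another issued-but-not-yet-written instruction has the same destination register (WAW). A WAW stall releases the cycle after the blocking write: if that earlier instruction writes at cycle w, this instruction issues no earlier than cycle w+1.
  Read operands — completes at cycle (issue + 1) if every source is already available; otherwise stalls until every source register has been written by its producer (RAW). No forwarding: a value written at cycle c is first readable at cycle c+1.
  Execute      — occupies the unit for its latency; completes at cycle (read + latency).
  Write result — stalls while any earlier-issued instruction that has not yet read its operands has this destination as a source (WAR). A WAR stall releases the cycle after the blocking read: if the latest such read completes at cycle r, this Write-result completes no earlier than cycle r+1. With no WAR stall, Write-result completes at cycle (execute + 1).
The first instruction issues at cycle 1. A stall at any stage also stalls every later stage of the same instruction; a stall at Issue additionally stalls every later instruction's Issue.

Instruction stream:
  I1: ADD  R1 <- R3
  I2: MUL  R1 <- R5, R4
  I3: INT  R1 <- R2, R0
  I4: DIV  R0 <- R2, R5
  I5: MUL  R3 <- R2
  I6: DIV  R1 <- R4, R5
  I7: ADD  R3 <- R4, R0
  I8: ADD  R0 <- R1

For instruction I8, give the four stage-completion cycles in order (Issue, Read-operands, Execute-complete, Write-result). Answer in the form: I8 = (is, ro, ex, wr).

I1: IS=1 RO=2 EX=4 WR=5
I2: IS=6 RO=7 EX=11 WR=12  [WAW R1: wait I1 write@5]
I3: IS=13 RO=14 EX=15 WR=16  [WAW R1: wait I2 write@12]
I4: IS=14 RO=15 EX=23 WR=24
I5: IS=15 RO=16 EX=20 WR=21
I6: IS=25 RO=26 EX=34 WR=35  [struct: DIV busy until I4 writes@24]
I7: IS=26 RO=27 EX=29 WR=30
I8: IS=31 RO=36 EX=38 WR=39  [struct: ADD busy until I7 writes@30; RAW R1: wait I6 write@35]

I8 = (31, 36, 38, 39)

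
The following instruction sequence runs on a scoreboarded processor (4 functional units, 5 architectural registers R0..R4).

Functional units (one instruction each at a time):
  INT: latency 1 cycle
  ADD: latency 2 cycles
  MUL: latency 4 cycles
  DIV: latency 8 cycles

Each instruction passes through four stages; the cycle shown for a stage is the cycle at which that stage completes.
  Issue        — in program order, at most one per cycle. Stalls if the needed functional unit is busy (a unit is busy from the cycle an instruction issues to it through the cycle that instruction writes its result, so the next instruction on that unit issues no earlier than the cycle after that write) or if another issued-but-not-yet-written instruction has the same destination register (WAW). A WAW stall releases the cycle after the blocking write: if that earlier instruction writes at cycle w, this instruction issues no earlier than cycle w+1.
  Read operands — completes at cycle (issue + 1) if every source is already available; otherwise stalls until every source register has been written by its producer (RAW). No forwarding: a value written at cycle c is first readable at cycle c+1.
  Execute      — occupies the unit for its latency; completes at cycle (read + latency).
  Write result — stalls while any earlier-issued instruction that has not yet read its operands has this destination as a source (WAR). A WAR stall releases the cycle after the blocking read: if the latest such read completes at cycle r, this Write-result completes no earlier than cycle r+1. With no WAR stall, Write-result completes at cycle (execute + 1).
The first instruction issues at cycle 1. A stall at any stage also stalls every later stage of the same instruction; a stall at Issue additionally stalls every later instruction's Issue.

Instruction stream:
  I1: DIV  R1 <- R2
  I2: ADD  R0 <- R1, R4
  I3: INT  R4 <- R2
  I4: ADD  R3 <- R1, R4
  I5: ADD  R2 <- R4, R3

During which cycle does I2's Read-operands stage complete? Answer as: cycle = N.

cycle = 12

I1 -> (1, 2, 10, 11)
I2 -> (2, 12, 14, 15)  // RAW R1: wait I1 write@11
I3 -> (3, 4, 5, 13)  // WAR R4: wait I2 read@12
I4 -> (16, 17, 19, 20)  // struct: ADD busy until I2 writes@15
I5 -> (21, 22, 24, 25)  // struct: ADD busy until I4 writes@20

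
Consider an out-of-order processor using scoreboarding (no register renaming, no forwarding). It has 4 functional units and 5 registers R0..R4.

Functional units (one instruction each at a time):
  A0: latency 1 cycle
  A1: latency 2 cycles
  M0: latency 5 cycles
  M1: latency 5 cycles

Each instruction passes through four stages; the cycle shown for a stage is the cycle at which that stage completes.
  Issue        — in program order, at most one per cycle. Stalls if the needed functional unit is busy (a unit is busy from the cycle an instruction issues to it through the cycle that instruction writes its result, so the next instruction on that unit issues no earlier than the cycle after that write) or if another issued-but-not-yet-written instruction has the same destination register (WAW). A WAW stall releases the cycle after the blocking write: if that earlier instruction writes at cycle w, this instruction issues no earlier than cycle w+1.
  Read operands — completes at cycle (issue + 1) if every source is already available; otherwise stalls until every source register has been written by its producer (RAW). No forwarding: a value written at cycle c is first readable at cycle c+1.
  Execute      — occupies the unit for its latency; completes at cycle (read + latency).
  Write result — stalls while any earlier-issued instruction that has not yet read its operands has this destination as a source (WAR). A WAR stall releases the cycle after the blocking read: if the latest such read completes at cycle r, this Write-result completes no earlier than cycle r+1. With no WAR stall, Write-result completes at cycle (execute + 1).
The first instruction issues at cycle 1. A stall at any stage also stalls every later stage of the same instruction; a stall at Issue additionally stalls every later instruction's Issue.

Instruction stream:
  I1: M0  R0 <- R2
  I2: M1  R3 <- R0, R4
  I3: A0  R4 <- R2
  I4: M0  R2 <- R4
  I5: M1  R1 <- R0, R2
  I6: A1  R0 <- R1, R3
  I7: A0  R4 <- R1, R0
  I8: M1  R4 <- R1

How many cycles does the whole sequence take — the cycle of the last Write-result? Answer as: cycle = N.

cycle = 39

[1] I1 issues→M0
[2] I1 reads · I2 issues→M1
[3] I3 issues→A0
[4] I3 reads
[5] I3 exec-done
[7] I1 exec-done
[8] I1 writes R0
[9] I2 reads · I4 issues→M0
[10] I3 writes R4
[11] I4 reads
[14] I2 exec-done
[15] I2 writes R3
[16] I4 exec-done · I5 issues→M1
[17] I4 writes R2 · I6 issues→A1
[18] I5 reads · I7 issues→A0
[23] I5 exec-done
[24] I5 writes R1
[25] I6 reads
[27] I6 exec-done
[28] I6 writes R0
[29] I7 reads
[30] I7 exec-done
[31] I7 writes R4
[32] I8 issues→M1
[33] I8 reads
[38] I8 exec-done
[39] I8 writes R4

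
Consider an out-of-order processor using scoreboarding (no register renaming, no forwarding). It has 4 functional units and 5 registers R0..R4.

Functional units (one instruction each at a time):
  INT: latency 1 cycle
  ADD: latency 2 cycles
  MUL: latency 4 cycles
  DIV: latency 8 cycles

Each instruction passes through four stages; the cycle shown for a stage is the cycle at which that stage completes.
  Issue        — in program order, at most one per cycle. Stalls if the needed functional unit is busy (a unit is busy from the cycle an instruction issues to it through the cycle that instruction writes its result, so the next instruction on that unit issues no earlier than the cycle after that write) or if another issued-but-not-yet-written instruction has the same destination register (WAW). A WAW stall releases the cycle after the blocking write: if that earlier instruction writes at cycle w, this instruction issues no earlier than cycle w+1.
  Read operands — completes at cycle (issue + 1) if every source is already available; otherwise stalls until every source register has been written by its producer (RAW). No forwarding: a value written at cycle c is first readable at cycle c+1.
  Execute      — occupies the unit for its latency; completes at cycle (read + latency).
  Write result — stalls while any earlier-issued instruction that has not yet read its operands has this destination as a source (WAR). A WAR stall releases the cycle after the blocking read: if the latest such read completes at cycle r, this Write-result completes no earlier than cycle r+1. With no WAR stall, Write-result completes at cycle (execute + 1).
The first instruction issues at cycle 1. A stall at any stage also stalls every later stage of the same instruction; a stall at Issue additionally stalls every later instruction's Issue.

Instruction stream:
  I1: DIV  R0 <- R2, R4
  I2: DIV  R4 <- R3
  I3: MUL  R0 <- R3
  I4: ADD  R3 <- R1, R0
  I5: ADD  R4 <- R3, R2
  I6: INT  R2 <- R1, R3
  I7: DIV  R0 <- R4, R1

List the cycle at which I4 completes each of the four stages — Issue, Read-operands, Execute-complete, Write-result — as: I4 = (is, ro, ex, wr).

I4 = (14, 20, 22, 23)

cycle 1: I1 dispatched to DIV
cycle 2: I1 operands ready
cycle 10: I1 complete
cycle 11: R0←I1
cycle 12: I2 dispatched to DIV
cycle 13: I2 operands ready | I3 dispatched to MUL
cycle 14: I3 operands ready | I4 dispatched to ADD
cycle 18: I3 complete
cycle 19: R0←I3
cycle 20: I4 operands ready
cycle 21: I2 complete
cycle 22: R4←I2 | I4 complete
cycle 23: R3←I4
cycle 24: I5 dispatched to ADD
cycle 25: I5 operands ready | I6 dispatched to INT
cycle 26: I6 operands ready | I7 dispatched to DIV
cycle 27: I5 complete | I6 complete
cycle 28: R4←I5 | R2←I6
cycle 29: I7 operands ready
cycle 37: I7 complete
cycle 38: R0←I7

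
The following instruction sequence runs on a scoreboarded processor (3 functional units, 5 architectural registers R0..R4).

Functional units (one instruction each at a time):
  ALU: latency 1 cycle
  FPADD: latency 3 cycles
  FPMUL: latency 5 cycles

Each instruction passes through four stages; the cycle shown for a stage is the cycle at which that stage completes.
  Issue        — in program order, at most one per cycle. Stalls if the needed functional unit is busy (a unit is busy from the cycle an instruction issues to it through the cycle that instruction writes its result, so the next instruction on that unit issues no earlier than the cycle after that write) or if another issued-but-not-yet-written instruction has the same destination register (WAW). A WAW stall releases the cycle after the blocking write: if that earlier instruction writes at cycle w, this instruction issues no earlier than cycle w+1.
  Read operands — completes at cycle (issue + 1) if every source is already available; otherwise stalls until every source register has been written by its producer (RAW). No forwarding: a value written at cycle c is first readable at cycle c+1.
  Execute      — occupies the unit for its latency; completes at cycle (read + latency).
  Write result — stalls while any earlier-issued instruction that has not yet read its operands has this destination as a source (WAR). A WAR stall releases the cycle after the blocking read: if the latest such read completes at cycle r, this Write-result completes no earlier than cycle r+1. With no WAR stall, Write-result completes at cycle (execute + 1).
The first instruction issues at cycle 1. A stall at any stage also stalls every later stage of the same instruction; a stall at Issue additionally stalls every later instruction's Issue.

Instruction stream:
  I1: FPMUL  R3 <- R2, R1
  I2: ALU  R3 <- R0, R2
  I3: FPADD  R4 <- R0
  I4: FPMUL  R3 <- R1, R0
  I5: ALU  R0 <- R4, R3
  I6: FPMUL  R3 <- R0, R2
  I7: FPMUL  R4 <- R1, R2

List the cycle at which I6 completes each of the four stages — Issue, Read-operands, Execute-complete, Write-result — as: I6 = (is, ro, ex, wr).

cycle 1: issue I1 (FPMUL)
cycle 2: I1 read-ops
cycle 7: I1 finished on FPMUL
cycle 8: I1→R3
cycle 9: issue I2 (ALU)
cycle 10: I2 read-ops, issue I3 (FPADD)
cycle 11: I2 finished on ALU, I3 read-ops
cycle 12: I2→R3
cycle 13: issue I4 (FPMUL)
cycle 14: I3 finished on FPADD, I4 read-ops, issue I5 (ALU)
cycle 15: I3→R4
cycle 19: I4 finished on FPMUL
cycle 20: I4→R3
cycle 21: I5 read-ops, issue I6 (FPMUL)
cycle 22: I5 finished on ALU
cycle 23: I5→R0
cycle 24: I6 read-ops
cycle 29: I6 finished on FPMUL
cycle 30: I6→R3
cycle 31: issue I7 (FPMUL)
cycle 32: I7 read-ops
cycle 37: I7 finished on FPMUL
cycle 38: I7→R4

I6 = (21, 24, 29, 30)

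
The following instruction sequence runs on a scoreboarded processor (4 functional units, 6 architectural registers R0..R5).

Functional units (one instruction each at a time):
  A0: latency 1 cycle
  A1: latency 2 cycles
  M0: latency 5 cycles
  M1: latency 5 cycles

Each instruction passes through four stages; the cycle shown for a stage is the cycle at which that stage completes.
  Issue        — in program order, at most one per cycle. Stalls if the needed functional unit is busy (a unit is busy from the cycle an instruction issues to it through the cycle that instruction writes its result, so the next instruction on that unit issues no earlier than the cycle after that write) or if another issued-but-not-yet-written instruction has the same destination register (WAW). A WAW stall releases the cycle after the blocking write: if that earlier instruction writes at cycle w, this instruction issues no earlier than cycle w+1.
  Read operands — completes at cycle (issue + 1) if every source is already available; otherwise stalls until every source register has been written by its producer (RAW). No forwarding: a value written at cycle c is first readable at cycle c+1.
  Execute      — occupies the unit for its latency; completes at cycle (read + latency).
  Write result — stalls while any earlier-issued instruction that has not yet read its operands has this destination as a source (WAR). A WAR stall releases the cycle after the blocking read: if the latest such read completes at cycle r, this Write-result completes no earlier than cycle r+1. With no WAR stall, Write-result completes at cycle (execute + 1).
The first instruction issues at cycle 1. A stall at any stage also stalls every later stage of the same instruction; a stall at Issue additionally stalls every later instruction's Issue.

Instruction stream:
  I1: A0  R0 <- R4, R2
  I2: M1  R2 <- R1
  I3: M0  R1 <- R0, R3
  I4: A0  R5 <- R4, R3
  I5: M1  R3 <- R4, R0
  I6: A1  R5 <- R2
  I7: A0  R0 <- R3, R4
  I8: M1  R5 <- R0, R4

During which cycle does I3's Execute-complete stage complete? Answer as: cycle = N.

cycle = 10

  I1 | 1 | 2 | 3 | 4
  I2 | 2 | 3 | 8 | 9
  I3 | 3 | 5 | 10 | 11   RAW R0: wait I1 write@4
  I4 | 5 | 6 | 7 | 8   struct: A0 busy until I1 writes@4
  I5 | 10 | 11 | 16 | 17   struct: M1 busy until I2 writes@9
  I6 | 11 | 12 | 14 | 15
  I7 | 12 | 18 | 19 | 20   RAW R3: wait I5 write@17
  I8 | 18 | 21 | 26 | 27   struct: M1 busy until I5 writes@17 · RAW R0: wait I7 write@20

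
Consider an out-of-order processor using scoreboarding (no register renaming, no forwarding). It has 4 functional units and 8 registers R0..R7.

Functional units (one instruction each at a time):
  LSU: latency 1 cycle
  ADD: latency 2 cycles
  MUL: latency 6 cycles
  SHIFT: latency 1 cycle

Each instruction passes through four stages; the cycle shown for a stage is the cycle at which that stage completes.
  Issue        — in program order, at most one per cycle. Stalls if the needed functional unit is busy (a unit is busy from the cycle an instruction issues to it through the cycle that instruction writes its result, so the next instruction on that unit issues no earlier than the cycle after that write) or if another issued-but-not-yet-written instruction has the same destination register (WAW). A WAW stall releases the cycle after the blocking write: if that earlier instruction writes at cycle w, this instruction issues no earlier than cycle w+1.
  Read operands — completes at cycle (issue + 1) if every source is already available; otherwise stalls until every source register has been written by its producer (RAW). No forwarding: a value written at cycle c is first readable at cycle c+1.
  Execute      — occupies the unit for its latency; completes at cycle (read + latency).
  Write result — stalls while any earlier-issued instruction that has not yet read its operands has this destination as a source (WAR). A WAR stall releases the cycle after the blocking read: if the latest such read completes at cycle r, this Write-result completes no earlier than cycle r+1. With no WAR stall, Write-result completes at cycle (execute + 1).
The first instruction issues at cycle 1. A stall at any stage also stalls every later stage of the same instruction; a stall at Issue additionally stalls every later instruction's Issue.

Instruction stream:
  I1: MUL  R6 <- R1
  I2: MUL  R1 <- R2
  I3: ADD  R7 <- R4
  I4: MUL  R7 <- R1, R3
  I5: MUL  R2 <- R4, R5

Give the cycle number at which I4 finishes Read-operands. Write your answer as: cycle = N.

cycle = 20

[1] I1 dispatched to MUL
[2] I1 operands ready
[8] I1 complete
[9] R6←I1
[10] I2 dispatched to MUL
[11] I2 operands ready · I3 dispatched to ADD
[12] I3 operands ready
[14] I3 complete
[15] R7←I3
[17] I2 complete
[18] R1←I2
[19] I4 dispatched to MUL
[20] I4 operands ready
[26] I4 complete
[27] R7←I4
[28] I5 dispatched to MUL
[29] I5 operands ready
[35] I5 complete
[36] R2←I5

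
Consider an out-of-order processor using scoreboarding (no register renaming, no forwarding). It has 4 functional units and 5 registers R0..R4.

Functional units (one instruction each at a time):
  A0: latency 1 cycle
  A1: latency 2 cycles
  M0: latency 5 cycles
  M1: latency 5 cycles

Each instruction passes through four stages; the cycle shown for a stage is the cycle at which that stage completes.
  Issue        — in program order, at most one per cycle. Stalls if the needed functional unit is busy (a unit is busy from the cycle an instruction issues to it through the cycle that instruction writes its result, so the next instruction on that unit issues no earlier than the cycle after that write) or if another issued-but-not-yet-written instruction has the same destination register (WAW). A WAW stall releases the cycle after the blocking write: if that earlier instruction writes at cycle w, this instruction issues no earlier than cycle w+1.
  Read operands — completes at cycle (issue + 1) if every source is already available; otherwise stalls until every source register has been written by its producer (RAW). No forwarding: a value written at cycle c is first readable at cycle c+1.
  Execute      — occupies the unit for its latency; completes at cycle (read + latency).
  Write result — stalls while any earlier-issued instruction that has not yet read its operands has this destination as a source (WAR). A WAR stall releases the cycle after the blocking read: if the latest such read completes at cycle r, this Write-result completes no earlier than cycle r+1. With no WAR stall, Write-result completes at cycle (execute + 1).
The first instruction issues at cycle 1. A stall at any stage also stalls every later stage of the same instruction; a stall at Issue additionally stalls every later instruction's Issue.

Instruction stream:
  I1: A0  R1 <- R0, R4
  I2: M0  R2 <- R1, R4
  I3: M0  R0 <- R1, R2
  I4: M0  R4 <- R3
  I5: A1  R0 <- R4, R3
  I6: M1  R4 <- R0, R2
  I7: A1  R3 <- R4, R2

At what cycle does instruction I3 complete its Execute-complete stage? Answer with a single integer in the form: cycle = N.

cycle = 18

cycle 1: issue I1 (A0)
cycle 2: I1 read-ops; issue I2 (M0)
cycle 3: I1 finished on A0
cycle 4: I1→R1
cycle 5: I2 read-ops
cycle 10: I2 finished on M0
cycle 11: I2→R2
cycle 12: issue I3 (M0)
cycle 13: I3 read-ops
cycle 18: I3 finished on M0
cycle 19: I3→R0
cycle 20: issue I4 (M0)
cycle 21: I4 read-ops; issue I5 (A1)
cycle 26: I4 finished on M0
cycle 27: I4→R4
cycle 28: I5 read-ops; issue I6 (M1)
cycle 30: I5 finished on A1
cycle 31: I5→R0
cycle 32: I6 read-ops; issue I7 (A1)
cycle 37: I6 finished on M1
cycle 38: I6→R4
cycle 39: I7 read-ops
cycle 41: I7 finished on A1
cycle 42: I7→R3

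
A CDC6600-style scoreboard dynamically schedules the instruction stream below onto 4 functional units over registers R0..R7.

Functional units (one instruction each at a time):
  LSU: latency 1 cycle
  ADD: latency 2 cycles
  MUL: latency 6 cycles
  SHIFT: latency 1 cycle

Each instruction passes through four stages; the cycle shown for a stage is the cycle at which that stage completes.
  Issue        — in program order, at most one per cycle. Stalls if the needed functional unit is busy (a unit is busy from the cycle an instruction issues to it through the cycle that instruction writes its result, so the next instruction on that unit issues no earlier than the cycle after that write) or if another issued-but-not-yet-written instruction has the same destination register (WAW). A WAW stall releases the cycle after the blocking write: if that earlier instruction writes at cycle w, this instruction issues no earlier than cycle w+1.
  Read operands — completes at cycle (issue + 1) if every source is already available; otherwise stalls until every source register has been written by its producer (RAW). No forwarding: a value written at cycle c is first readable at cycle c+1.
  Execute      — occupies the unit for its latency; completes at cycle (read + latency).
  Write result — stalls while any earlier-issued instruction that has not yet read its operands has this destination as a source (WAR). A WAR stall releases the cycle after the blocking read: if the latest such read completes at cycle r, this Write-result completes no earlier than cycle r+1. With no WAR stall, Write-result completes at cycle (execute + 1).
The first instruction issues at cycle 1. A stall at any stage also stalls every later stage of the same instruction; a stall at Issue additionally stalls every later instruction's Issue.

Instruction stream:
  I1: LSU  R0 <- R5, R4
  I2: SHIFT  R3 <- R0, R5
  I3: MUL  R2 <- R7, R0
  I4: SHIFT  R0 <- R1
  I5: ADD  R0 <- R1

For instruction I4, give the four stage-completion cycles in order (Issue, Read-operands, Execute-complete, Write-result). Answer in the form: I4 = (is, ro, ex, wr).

c1: I1 issues→LSU
c2: I1 reads, I2 issues→SHIFT
c3: I1 exec-done, I3 issues→MUL
c4: I1 writes R0
c5: I2 reads, I3 reads
c6: I2 exec-done
c7: I2 writes R3
c8: I4 issues→SHIFT
c9: I4 reads
c10: I4 exec-done
c11: I3 exec-done, I4 writes R0
c12: I3 writes R2, I5 issues→ADD
c13: I5 reads
c15: I5 exec-done
c16: I5 writes R0

I4 = (8, 9, 10, 11)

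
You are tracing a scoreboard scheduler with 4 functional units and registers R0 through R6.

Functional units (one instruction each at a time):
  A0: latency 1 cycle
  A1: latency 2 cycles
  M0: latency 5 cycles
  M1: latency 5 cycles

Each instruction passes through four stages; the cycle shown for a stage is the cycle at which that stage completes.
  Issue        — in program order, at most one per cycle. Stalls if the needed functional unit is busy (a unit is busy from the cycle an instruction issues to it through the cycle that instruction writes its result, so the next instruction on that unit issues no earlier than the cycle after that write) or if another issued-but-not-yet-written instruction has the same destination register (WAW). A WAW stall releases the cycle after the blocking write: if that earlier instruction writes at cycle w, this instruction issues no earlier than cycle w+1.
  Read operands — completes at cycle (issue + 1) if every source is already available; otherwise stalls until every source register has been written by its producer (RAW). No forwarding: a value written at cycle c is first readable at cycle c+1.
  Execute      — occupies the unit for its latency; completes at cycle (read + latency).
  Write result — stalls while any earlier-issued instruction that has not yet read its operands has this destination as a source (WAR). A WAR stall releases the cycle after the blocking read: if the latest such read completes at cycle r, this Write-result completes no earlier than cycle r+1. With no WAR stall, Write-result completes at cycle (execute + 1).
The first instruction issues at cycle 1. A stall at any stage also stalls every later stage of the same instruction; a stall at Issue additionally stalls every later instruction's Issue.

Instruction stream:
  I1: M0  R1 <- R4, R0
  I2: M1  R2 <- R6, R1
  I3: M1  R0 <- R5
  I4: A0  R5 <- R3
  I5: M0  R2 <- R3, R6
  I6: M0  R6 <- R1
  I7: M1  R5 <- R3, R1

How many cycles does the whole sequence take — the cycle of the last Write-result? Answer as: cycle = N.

cycle = 34

cycle 1: I1 issues→M0
cycle 2: I1 reads, I2 issues→M1
cycle 7: I1 exec-done
cycle 8: I1 writes R1
cycle 9: I2 reads
cycle 14: I2 exec-done
cycle 15: I2 writes R2
cycle 16: I3 issues→M1
cycle 17: I3 reads, I4 issues→A0
cycle 18: I4 reads, I5 issues→M0
cycle 19: I4 exec-done, I5 reads
cycle 20: I4 writes R5
cycle 22: I3 exec-done
cycle 23: I3 writes R0
cycle 24: I5 exec-done
cycle 25: I5 writes R2
cycle 26: I6 issues→M0
cycle 27: I6 reads, I7 issues→M1
cycle 28: I7 reads
cycle 32: I6 exec-done
cycle 33: I6 writes R6, I7 exec-done
cycle 34: I7 writes R5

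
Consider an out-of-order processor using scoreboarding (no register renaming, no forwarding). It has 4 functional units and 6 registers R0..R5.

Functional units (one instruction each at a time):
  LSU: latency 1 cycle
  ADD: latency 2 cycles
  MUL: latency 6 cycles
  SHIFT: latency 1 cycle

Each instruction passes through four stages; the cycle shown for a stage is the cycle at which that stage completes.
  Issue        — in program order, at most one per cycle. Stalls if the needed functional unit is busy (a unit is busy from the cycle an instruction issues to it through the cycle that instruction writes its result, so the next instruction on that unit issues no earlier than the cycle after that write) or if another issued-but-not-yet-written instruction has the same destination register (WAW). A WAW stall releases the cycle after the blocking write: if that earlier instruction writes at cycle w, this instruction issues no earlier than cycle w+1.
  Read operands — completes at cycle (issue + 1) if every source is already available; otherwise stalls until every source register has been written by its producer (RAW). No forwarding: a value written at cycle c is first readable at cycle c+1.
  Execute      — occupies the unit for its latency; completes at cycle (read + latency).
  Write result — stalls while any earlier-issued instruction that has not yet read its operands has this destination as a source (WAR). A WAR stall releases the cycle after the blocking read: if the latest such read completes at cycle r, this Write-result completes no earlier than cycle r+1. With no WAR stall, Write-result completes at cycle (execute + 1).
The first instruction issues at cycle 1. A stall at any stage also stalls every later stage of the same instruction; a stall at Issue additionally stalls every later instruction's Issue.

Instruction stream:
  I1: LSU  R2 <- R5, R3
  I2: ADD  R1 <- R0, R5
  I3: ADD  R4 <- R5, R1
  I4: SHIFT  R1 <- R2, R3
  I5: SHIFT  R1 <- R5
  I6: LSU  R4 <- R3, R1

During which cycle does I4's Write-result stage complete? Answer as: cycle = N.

cycle = 11

t=1  I1→LSU
t=2  I1 RO | I2→ADD
t=3  I1 EX | I2 RO
t=4  I1 WR R2
t=5  I2 EX
t=6  I2 WR R1
t=7  I3→ADD
t=8  I3 RO | I4→SHIFT
t=9  I4 RO
t=10  I3 EX | I4 EX
t=11  I3 WR R4 | I4 WR R1
t=12  I5→SHIFT
t=13  I5 RO | I6→LSU
t=14  I5 EX
t=15  I5 WR R1
t=16  I6 RO
t=17  I6 EX
t=18  I6 WR R4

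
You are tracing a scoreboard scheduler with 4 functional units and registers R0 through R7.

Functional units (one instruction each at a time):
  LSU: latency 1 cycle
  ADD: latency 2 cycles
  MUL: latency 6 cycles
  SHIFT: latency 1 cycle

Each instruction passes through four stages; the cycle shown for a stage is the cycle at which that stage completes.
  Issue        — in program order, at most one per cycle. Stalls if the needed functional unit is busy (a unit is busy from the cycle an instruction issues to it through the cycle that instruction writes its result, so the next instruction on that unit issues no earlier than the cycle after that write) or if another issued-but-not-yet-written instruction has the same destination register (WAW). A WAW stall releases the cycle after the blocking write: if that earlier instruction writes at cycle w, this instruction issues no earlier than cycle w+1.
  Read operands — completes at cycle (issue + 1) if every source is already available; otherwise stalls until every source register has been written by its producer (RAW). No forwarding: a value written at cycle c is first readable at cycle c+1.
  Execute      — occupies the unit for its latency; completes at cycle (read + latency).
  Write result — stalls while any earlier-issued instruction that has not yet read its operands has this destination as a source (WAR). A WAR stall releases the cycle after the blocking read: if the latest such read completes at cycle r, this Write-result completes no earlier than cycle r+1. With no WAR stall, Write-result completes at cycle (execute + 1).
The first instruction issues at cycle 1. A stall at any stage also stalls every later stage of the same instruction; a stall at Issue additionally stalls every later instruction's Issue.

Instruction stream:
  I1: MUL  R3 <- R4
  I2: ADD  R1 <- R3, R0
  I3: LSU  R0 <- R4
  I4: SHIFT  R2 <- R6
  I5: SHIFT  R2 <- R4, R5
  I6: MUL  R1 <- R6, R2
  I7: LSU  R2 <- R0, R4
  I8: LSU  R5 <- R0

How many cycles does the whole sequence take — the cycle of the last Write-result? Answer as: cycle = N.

cycle = 22

[I1] 1/2/8/9
[I2] 2/10/12/13  (RAW R3: wait I1 write@9)
[I3] 3/4/5/11  (WAR R0: wait I2 read@10)
[I4] 4/5/6/7
[I5] 8/9/10/11  (struct: SHIFT busy until I4 writes@7)
[I6] 14/15/21/22  (WAW R1: wait I2 write@13)
[I7] 15/16/17/18
[I8] 19/20/21/22  (struct: LSU busy until I7 writes@18)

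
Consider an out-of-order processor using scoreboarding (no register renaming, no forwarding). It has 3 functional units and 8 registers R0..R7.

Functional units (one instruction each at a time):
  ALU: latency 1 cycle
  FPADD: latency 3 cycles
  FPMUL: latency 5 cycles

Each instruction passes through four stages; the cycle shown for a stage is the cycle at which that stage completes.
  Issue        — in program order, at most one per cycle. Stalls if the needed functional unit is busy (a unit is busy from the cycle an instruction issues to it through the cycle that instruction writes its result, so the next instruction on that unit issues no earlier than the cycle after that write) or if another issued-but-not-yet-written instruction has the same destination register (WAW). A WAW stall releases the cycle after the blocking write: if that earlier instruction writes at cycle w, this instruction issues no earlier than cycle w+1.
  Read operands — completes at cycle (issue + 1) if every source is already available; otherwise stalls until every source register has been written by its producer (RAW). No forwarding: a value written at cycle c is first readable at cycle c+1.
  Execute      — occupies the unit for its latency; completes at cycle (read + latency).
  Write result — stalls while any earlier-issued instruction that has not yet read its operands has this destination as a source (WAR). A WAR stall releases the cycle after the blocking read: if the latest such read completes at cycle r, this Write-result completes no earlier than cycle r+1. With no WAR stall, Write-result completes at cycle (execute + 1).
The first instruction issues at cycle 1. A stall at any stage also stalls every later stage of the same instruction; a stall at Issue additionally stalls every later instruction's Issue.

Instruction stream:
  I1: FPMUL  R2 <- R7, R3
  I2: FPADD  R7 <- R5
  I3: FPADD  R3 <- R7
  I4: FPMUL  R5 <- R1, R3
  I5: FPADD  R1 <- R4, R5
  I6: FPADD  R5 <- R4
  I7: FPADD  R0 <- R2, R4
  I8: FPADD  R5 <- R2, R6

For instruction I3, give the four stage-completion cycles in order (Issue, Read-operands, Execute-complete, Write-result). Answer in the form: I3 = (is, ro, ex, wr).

c1: I1 issues→FPMUL
c2: I1 reads | I2 issues→FPADD
c3: I2 reads
c6: I2 exec-done
c7: I1 exec-done | I2 writes R7
c8: I1 writes R2 | I3 issues→FPADD
c9: I3 reads | I4 issues→FPMUL
c12: I3 exec-done
c13: I3 writes R3
c14: I4 reads | I5 issues→FPADD
c19: I4 exec-done
c20: I4 writes R5
c21: I5 reads
c24: I5 exec-done
c25: I5 writes R1
c26: I6 issues→FPADD
c27: I6 reads
c30: I6 exec-done
c31: I6 writes R5
c32: I7 issues→FPADD
c33: I7 reads
c36: I7 exec-done
c37: I7 writes R0
c38: I8 issues→FPADD
c39: I8 reads
c42: I8 exec-done
c43: I8 writes R5

I3 = (8, 9, 12, 13)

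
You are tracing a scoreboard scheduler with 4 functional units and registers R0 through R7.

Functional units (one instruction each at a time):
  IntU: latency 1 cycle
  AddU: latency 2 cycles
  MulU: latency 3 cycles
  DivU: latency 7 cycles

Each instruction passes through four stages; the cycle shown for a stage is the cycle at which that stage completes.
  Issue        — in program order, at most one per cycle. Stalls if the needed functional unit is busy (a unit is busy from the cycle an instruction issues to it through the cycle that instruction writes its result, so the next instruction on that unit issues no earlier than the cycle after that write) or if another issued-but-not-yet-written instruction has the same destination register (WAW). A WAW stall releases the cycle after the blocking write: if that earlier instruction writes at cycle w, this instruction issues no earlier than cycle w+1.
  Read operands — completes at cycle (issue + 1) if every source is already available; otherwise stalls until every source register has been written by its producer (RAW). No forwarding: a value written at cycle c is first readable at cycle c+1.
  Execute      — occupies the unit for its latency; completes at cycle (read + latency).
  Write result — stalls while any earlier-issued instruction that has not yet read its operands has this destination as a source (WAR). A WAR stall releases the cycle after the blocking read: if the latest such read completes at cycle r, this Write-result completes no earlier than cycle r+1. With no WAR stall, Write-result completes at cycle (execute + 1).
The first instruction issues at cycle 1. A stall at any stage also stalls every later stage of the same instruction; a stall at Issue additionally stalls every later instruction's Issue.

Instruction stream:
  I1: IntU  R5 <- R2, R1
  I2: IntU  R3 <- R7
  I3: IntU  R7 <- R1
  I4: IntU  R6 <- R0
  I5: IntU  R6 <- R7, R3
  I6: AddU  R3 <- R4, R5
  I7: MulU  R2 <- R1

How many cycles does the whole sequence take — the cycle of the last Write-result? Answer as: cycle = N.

c1: issue I1 (IntU)
c2: I1 read-ops
c3: I1 finished on IntU
c4: I1→R5
c5: issue I2 (IntU)
c6: I2 read-ops
c7: I2 finished on IntU
c8: I2→R3
c9: issue I3 (IntU)
c10: I3 read-ops
c11: I3 finished on IntU
c12: I3→R7
c13: issue I4 (IntU)
c14: I4 read-ops
c15: I4 finished on IntU
c16: I4→R6
c17: issue I5 (IntU)
c18: I5 read-ops; issue I6 (AddU)
c19: I5 finished on IntU; I6 read-ops; issue I7 (MulU)
c20: I5→R6; I7 read-ops
c21: I6 finished on AddU
c22: I6→R3
c23: I7 finished on MulU
c24: I7→R2

cycle = 24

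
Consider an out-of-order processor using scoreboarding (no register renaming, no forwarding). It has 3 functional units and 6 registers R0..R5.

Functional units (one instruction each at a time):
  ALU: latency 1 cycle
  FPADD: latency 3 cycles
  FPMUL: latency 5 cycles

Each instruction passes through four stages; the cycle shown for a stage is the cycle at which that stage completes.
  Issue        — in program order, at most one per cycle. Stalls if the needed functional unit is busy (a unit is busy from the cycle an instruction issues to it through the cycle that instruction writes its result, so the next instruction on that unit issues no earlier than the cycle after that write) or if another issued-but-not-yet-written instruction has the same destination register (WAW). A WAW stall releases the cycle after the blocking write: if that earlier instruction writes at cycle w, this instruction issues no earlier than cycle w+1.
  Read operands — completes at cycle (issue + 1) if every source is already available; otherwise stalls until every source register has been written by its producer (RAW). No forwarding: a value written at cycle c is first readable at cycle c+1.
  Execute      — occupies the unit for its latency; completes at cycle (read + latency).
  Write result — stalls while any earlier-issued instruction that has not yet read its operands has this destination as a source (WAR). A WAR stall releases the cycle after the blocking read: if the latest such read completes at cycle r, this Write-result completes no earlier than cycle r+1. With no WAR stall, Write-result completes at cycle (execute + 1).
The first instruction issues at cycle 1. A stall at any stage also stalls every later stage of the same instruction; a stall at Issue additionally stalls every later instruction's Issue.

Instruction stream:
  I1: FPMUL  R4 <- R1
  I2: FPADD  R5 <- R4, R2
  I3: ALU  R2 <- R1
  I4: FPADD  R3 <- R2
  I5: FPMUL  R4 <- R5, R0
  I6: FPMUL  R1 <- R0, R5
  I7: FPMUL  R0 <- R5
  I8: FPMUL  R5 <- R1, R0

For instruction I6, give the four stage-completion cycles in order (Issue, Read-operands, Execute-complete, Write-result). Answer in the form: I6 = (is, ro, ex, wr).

[1] I1→FPMUL
[2] I1 RO, I2→FPADD
[3] I3→ALU
[4] I3 RO
[5] I3 EX
[7] I1 EX
[8] I1 WR R4
[9] I2 RO
[10] I3 WR R2
[12] I2 EX
[13] I2 WR R5
[14] I4→FPADD
[15] I4 RO, I5→FPMUL
[16] I5 RO
[18] I4 EX
[19] I4 WR R3
[21] I5 EX
[22] I5 WR R4
[23] I6→FPMUL
[24] I6 RO
[29] I6 EX
[30] I6 WR R1
[31] I7→FPMUL
[32] I7 RO
[37] I7 EX
[38] I7 WR R0
[39] I8→FPMUL
[40] I8 RO
[45] I8 EX
[46] I8 WR R5

I6 = (23, 24, 29, 30)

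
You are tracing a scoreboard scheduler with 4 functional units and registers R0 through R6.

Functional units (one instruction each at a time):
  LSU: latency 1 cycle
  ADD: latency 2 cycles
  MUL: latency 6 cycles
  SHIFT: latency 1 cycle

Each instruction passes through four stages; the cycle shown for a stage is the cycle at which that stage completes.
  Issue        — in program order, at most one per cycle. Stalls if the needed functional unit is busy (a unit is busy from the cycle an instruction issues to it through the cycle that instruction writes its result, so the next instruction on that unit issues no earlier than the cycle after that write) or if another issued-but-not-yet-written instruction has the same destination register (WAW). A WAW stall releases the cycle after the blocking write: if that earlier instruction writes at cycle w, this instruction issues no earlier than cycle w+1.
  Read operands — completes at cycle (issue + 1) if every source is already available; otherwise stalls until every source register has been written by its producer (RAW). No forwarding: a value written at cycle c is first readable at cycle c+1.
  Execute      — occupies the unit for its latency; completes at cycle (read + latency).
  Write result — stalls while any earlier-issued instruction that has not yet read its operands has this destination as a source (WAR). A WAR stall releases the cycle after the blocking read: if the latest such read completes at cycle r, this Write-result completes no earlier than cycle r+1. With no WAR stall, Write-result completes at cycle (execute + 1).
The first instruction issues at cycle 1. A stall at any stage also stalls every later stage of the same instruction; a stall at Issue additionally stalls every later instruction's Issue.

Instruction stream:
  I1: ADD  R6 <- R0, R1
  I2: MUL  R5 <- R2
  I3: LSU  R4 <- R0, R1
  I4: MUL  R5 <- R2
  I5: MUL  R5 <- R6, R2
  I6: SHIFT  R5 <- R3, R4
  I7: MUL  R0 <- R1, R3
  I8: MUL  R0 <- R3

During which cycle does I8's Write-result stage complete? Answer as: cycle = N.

t=1  I1→ADD
t=2  I1 RO · I2→MUL
t=3  I2 RO · I3→LSU
t=4  I1 EX · I3 RO
t=5  I1 WR R6 · I3 EX
t=6  I3 WR R4
t=9  I2 EX
t=10  I2 WR R5
t=11  I4→MUL
t=12  I4 RO
t=18  I4 EX
t=19  I4 WR R5
t=20  I5→MUL
t=21  I5 RO
t=27  I5 EX
t=28  I5 WR R5
t=29  I6→SHIFT
t=30  I6 RO · I7→MUL
t=31  I6 EX · I7 RO
t=32  I6 WR R5
t=37  I7 EX
t=38  I7 WR R0
t=39  I8→MUL
t=40  I8 RO
t=46  I8 EX
t=47  I8 WR R0

cycle = 47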